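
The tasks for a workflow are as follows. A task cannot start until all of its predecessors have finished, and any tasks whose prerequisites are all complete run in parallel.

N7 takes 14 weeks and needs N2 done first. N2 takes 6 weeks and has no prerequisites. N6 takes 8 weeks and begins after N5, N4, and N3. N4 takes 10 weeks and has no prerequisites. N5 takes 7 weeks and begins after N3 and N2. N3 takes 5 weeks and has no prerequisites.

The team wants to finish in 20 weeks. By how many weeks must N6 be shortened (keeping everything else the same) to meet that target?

1

Current finish: 21 weeks; target: 20.
N6 is on every critical path, so each week cut from N6 cuts the finish by one (this holds down to a finish of 20).
Need 21 − 20 = 1 week off N6 → N6 becomes 7 weeks, finish becomes 20.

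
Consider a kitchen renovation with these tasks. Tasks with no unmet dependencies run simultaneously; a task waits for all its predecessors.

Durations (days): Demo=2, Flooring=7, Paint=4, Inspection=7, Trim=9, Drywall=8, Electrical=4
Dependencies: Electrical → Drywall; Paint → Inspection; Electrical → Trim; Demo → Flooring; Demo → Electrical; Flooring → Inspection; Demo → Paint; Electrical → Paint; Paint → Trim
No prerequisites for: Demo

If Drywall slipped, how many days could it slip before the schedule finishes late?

Demo→Electrical→Paint→Trim = 2+4+4+9 = 19 sets the makespan at 19 days.
The longest chain containing Drywall totals 14 days.
So Drywall can slip 19 − 14 = 5 days.

5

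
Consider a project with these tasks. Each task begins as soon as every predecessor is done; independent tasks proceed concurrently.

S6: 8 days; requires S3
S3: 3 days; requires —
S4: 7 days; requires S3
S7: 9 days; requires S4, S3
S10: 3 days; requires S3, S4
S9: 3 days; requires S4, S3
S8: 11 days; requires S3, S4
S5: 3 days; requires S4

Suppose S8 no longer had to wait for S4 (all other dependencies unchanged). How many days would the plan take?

With the dependency in place, S3→S4→S8 = 3+7+11 = 21 sets the finish at 21 days.
Without S4→S8, S8's earliest start moves from 10 to 3.
After: S3→S4→S7 = 3+7+9 = 19 → 19 days.

19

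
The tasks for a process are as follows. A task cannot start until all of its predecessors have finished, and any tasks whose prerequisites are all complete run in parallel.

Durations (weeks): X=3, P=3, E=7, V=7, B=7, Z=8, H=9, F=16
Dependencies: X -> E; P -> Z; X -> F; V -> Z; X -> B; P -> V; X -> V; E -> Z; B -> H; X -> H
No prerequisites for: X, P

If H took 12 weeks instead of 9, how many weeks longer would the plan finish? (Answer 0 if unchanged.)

The binding path is X→B→H = 3+7+9 = 19; finish at 19 weeks.
H is on the critical path; changing it to 12 makes that path 22 weeks.
The critical path is still X→B→H; finish is now 22 weeks.
Change in finish: 22 − 19 = +3 weeks.

3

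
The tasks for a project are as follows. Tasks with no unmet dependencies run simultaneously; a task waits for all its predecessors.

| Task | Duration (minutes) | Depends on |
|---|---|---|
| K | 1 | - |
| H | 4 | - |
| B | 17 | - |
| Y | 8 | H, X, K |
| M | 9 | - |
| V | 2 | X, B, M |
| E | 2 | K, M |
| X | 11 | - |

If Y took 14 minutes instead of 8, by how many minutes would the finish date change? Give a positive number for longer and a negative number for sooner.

Actual critical path: X→Y = 11+8 = 19 ⇒ 19 minutes.
Y lies on that path, so at 14 minutes the path becomes 25 minutes.
No other chain overtakes it, so the finish is 25 minutes.
Change in finish: 25 − 19 = +6 minutes.

6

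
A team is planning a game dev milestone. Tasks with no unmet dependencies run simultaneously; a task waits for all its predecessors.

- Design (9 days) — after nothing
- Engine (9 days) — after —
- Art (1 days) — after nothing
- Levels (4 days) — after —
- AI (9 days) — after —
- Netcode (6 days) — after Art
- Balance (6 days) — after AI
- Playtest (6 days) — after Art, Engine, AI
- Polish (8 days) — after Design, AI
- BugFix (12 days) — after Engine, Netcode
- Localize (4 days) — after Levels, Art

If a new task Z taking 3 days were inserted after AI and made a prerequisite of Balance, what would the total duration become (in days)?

Originally the plan takes 21 days.
With Z inserted, Balance now waits for max(AI, Z).
New critical path: Engine→BugFix = 9+12 = 21 ⇒ 21 days.

21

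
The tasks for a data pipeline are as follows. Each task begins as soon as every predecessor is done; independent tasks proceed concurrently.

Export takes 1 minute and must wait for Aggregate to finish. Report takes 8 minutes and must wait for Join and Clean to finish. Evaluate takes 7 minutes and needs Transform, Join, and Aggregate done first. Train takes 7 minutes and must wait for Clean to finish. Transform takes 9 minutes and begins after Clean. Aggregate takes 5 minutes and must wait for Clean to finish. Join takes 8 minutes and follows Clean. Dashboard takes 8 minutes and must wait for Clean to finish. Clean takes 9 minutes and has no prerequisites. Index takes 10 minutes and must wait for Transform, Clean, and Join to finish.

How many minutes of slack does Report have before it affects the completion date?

3

Clean→Transform→Index = 9+9+10 = 28 sets the makespan at 28 minutes.
Report finishes as early as 25 and must finish by 28.
So Report can slip 28 − 25 = 3 minutes.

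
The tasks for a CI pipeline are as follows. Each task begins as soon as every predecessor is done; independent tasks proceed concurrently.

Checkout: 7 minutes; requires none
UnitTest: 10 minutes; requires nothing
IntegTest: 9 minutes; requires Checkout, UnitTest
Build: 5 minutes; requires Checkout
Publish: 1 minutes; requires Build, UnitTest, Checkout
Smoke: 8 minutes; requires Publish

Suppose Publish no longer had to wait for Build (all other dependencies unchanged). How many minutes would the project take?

Original critical path: Checkout→Build→Publish→Smoke = 7+5+1+8 = 21 ⇒ 21 minutes.
Without Build→Publish, Publish's earliest start moves from 12 to 10.
The longest chain is now UnitTest→IntegTest = 10+9 = 19, so the project takes 19 minutes.

19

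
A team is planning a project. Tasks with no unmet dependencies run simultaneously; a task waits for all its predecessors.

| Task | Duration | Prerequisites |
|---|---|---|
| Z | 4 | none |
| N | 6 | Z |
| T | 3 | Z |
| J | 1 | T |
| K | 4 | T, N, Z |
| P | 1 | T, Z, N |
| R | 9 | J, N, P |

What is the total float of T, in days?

Z→N→P→R = 4+6+1+9 = 20 sets the makespan at 20 days.
Longest path through T: 17 days (earliest finish 7, latest finish 10).
Slack of T = 7 − 4 = 3 days.

3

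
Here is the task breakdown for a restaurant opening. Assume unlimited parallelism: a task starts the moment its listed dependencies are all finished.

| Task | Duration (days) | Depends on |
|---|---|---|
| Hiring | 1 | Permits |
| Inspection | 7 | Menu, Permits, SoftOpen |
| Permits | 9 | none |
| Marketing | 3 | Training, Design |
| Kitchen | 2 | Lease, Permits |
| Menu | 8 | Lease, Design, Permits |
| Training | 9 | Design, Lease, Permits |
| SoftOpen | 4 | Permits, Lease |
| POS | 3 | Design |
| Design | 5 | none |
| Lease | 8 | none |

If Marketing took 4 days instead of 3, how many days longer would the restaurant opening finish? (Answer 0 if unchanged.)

0

Critical path before the change: Permits→Menu→Inspection = 9+8+7 = 24 giving 24 days.
Marketing is off the critical path — its longest chain is 21 days, giving 3 of slack.
That remains the longest chain; total 24 days.
Change in finish: 24 − 24 = +0 days.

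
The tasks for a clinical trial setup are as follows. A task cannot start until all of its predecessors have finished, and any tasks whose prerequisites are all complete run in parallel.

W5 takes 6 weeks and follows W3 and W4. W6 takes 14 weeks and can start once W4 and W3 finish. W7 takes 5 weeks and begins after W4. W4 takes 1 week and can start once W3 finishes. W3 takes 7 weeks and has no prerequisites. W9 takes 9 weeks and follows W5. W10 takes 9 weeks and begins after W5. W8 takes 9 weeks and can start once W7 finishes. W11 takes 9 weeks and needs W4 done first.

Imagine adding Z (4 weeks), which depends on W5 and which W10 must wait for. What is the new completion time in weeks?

27

Originally the plan takes 23 weeks.
With Z inserted, W10 now waits for max(W5, Z).
New critical path: W3→W4→W5→Z→W10 = 7+1+6+4+9 = 27 ⇒ 27 weeks.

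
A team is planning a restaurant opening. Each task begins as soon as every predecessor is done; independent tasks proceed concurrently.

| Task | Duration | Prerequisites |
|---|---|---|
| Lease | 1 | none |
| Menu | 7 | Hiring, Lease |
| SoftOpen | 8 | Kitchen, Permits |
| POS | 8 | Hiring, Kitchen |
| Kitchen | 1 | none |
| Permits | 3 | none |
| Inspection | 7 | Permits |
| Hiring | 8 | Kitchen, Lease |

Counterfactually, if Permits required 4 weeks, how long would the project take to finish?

17

The binding path is Lease→Hiring→POS = 1+8+8 = 17; finish at 17 weeks.
Permits has 6 weeks of float (longest path through it is 11).
That remains the longest chain; total 17 weeks.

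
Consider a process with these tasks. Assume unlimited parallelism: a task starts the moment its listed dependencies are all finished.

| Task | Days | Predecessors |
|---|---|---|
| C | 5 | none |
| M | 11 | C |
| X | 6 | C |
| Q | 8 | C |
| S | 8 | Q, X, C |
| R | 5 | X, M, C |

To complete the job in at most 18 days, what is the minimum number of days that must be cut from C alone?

3

Current finish: 21 days; target: 18.
C is on every critical path, so each day cut from C cuts the finish by one (this holds down to a finish of 17).
Need 21 − 18 = 3 days off C → C becomes 2 days, finish becomes 18.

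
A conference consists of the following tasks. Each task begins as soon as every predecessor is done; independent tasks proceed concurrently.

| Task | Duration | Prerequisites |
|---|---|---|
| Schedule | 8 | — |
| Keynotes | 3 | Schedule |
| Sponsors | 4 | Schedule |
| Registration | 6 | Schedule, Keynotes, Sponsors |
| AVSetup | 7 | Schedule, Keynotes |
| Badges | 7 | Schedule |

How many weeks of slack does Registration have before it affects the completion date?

0

Critical path: Schedule→Keynotes→AVSetup = 8+3+7 = 18, so the finish is 18 weeks.
Registration finishes as early as 18 and must finish by 18.
So Registration can slip 18 − 18 = 0 weeks.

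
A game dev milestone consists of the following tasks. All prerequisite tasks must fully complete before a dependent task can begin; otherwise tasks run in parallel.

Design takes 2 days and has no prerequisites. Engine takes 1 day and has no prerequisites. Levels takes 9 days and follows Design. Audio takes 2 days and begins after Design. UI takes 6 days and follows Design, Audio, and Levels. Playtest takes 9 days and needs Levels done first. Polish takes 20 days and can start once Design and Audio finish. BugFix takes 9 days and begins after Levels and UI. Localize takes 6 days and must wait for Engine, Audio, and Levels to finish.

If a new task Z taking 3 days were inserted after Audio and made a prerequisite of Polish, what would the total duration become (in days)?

Originally the project takes 26 days.
With Z inserted, Polish now waits for max(Design, Audio, Z).
New critical path: Design→Audio→Z→Polish = 2+2+3+20 = 27 ⇒ 27 days.

27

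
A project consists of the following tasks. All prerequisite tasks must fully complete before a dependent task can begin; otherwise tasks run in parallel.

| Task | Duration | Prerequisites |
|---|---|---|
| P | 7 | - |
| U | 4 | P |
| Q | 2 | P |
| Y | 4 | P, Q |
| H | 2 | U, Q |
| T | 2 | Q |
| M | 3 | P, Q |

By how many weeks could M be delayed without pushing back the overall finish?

1

The longest chain is P→U→H = 7+4+2 = 13; overall finish 13 weeks.
M finishes as early as 12 and must finish by 13.
So M can slip 13 − 12 = 1 week.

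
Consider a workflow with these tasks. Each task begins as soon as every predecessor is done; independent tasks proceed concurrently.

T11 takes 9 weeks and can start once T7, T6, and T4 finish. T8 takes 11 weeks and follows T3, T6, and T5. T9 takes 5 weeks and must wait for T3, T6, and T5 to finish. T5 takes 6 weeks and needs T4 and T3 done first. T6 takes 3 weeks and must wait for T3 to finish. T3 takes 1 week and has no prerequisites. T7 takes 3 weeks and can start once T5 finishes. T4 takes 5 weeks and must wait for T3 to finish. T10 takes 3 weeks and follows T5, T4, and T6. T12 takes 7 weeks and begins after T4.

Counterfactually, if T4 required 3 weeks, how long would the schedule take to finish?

22

As given, the longest chain is T3→T4→T5→T7→T11 = 1+5+6+3+9 = 24, so the finish is 24 weeks.
T4 is on the critical path; changing it to 3 makes that path 22 weeks.
The critical path is still T3→T4→T5→T7→T11; finish is now 22 weeks.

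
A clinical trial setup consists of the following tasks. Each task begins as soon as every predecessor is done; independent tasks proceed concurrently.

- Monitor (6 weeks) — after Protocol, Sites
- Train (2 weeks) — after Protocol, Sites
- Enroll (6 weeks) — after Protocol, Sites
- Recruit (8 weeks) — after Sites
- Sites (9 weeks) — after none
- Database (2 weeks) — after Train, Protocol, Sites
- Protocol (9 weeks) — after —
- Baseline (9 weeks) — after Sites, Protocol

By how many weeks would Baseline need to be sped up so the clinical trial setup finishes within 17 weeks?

1

Current finish: 18 weeks; target: 17.
Baseline is on every critical path, so each week cut from Baseline cuts the finish by one (this holds down to a finish of 17).
Need 18 − 17 = 1 week off Baseline → Baseline becomes 8 weeks, finish becomes 17.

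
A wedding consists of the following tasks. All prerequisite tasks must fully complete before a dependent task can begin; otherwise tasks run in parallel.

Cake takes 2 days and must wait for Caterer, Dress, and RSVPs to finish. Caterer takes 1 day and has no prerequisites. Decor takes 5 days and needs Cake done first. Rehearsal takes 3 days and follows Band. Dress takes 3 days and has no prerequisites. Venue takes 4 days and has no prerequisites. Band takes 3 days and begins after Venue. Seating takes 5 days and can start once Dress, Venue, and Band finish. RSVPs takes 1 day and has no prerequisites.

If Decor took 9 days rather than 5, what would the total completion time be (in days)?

14

As given, the longest chain is Venue→Band→Seating = 4+3+5 = 12, so the finish is 12 days.
Decor has 2 days of float (longest path through it is 10).
New critical path: Dress→Cake→Decor = 3+2+9 = 14 ⇒ 14 days.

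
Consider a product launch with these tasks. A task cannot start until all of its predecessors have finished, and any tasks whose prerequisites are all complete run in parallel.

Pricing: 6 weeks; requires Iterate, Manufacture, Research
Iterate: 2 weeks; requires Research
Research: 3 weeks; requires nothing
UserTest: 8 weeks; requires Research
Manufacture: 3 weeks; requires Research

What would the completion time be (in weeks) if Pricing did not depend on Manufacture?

11

Original critical path: Research→Manufacture→Pricing = 3+3+6 = 12 ⇒ 12 weeks.
Without Manufacture→Pricing, Pricing's earliest start moves from 6 to 5.
New critical path: Research→UserTest = 3+8 = 11 ⇒ 11 weeks.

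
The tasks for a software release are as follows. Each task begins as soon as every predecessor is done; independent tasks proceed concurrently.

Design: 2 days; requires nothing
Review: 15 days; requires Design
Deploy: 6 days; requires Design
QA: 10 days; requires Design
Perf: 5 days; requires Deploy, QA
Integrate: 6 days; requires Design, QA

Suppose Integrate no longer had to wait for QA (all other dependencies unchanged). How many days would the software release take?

17

Original critical path: Design→QA→Integrate = 2+10+6 = 18 ⇒ 18 days.
Without QA→Integrate, Integrate's earliest start moves from 12 to 2.
New critical path: Design→Review = 2+15 = 17 ⇒ 17 days.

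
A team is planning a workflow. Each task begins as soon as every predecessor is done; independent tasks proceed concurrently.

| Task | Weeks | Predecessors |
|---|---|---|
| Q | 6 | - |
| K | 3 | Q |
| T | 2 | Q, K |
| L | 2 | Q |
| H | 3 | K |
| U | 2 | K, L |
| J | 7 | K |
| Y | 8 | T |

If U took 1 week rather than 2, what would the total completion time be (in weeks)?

Baseline: Q→K→T→Y = 6+3+2+8 = 19 → 19 weeks.
The longest path through U is only 11 weeks, so U has float 8.
The critical path is still Q→K→T→Y; finish is now 19 weeks.

19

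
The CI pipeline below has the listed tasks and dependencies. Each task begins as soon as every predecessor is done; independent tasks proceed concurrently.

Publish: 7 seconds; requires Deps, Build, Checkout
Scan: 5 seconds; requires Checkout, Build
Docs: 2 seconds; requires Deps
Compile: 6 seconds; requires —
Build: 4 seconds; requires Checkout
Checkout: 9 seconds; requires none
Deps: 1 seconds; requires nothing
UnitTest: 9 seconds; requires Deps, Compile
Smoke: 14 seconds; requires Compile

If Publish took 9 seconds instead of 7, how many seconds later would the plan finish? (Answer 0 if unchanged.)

Actual critical path: Checkout→Build→Publish = 9+4+7 = 20 ⇒ 20 seconds.
Publish lies on that path, so at 9 seconds the path becomes 22 seconds.
No other chain overtakes it, so the finish is 22 seconds.
Change in finish: 22 − 20 = +2 seconds.

2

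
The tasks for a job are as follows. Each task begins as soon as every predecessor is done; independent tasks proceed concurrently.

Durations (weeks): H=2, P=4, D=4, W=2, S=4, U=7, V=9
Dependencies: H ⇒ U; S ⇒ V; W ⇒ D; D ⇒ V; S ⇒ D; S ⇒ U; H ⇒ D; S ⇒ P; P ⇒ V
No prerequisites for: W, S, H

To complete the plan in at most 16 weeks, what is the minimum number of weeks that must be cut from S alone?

1

Current finish: 17 weeks; target: 16.
S is on every critical path, so each week cut from S cuts the finish by one (this holds down to a finish of 15).
Need 17 − 16 = 1 week off S → S becomes 3 weeks, finish becomes 16.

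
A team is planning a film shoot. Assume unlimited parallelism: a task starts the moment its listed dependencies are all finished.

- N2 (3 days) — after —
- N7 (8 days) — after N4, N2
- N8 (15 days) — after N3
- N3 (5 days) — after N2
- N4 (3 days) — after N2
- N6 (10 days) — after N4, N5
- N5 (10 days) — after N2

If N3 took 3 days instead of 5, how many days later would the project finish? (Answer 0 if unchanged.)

0

Critical path before the change: N2→N3→N8 = 3+5+15 = 23 giving 23 days.
N3 lies on that path, so at 3 days the path becomes 21 days.
Now N2→N5→N6 = 3+10+10 = 23 is longest, so the finish becomes 23 days.
Change in finish: 23 − 23 = +0 days.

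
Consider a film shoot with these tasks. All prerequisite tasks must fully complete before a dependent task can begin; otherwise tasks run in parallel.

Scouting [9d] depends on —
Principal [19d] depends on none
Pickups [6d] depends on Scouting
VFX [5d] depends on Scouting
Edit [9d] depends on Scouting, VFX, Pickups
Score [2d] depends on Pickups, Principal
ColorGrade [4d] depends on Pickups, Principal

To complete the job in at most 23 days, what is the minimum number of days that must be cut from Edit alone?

1

Current finish: 24 days; target: 23.
Edit is on every critical path, so each day cut from Edit cuts the finish by one (this holds down to a finish of 23).
Need 24 − 23 = 1 day off Edit → Edit becomes 8 days, finish becomes 23.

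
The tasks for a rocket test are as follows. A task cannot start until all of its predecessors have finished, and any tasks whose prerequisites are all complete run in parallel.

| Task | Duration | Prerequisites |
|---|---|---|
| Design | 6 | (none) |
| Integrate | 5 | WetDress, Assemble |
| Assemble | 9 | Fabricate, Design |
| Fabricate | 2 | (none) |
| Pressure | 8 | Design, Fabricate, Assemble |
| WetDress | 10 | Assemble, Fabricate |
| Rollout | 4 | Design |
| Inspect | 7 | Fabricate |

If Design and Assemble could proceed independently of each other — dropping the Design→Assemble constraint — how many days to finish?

Before: longest chain Design→Assemble→WetDress→Integrate = 6+9+10+5 = 30, finish 30.
Without Design→Assemble, Assemble's earliest start moves from 6 to 2.
The longest chain is now Fabricate→Assemble→WetDress→Integrate = 2+9+10+5 = 26, so the rocket test takes 26 days.

26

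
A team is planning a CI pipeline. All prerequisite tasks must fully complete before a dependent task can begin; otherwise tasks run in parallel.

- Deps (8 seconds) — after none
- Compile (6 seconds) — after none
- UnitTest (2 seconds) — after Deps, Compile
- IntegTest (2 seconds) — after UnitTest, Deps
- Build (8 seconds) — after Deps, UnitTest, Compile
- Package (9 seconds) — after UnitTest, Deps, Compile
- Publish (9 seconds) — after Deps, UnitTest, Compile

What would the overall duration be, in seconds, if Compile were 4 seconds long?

19

Baseline: Deps→UnitTest→Package = 8+2+9 = 19 → 19 seconds.
Compile is off the critical path — its longest chain is 17 seconds, giving 2 of slack.
The critical path is still Deps→UnitTest→Package; finish is now 19 seconds.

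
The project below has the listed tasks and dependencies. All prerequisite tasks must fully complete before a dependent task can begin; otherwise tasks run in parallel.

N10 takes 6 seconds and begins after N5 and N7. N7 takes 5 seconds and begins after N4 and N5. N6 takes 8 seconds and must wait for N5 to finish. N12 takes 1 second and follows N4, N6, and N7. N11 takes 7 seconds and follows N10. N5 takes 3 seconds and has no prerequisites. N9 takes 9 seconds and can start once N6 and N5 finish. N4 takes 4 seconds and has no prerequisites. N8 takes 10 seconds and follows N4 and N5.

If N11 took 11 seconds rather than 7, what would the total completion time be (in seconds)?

Baseline: N4→N7→N10→N11 = 4+5+6+7 = 22 → 22 seconds.
N11 lies on that path, so at 11 seconds the path becomes 26 seconds.
That remains the longest chain; total 26 seconds.

26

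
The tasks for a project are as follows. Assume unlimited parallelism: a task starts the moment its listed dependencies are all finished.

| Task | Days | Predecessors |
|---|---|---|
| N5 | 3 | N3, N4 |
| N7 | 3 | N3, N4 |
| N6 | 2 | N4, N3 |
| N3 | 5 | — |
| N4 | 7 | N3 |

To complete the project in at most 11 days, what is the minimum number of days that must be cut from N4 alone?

Current finish: 15 days; target: 11.
N4 is on every critical path, so each day cut from N4 cuts the finish by one (this holds down to a finish of 9).
Need 15 − 11 = 4 days off N4 → N4 becomes 3 days, finish becomes 11.

4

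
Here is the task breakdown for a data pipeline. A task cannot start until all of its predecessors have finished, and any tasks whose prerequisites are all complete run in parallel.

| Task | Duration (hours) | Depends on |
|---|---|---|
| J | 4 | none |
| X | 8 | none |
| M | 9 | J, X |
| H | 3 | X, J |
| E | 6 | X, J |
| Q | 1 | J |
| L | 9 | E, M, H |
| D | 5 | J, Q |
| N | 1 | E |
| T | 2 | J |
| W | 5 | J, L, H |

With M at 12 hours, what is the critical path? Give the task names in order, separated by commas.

X, M, L, W

Critical path before the change: X→M→L→W = 8+9+9+5 = 31 giving 31 hours.
M is on the critical path; changing it to 12 makes that path 34 hours.
No other chain overtakes it, so the finish is 34 hours.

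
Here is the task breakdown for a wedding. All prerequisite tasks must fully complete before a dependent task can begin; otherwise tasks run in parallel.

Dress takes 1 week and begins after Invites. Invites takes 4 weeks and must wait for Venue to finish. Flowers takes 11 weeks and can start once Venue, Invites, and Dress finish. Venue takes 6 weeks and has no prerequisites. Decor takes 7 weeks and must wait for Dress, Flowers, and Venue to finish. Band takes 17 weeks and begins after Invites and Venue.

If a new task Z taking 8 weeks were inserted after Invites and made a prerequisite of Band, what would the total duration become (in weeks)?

Originally the job takes 29 weeks.
With Z inserted, Band now waits for max(Invites, Venue, Z).
New critical path: Venue→Invites→Z→Band = 6+4+8+17 = 35 ⇒ 35 weeks.

35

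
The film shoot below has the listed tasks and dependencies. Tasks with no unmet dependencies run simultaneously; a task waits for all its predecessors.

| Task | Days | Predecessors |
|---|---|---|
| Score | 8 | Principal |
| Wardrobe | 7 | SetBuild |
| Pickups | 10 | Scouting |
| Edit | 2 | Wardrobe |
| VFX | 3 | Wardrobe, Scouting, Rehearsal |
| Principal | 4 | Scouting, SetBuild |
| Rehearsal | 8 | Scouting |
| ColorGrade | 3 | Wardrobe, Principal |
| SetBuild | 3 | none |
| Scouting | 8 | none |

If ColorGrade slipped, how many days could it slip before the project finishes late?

5

Scouting→Principal→Score = 8+4+8 = 20 sets the makespan at 20 days.
The longest chain containing ColorGrade totals 15 days.
Slack of ColorGrade = 17 − 12 = 5 days.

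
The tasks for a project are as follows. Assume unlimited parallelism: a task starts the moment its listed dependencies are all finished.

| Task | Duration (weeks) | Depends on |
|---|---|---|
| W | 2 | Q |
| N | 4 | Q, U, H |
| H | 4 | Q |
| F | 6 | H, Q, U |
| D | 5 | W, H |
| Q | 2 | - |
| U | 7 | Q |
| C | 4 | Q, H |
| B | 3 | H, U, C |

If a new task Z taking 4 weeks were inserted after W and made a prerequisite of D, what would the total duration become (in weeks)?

15

Originally the schedule takes 15 weeks.
With Z inserted, D now waits for max(W, H, Z).
New critical path: Q→U→F = 2+7+6 = 15 ⇒ 15 weeks.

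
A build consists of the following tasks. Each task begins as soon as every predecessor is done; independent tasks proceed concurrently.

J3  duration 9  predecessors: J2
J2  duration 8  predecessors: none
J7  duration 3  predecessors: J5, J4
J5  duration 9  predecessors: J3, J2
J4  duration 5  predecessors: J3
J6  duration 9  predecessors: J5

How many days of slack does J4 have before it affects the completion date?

10

Critical path: J2→J3→J5→J6 = 8+9+9+9 = 35, so the finish is 35 days.
The longest chain containing J4 totals 25 days.
So J4 can slip 32 − 22 = 10 days.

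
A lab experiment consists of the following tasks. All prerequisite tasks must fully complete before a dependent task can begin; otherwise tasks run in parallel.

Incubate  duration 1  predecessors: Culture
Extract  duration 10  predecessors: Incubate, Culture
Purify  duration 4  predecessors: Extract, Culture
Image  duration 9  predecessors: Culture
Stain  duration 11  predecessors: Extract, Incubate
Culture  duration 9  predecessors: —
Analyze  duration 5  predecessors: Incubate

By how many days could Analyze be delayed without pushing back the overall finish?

Culture→Incubate→Extract→Stain = 9+1+10+11 = 31 sets the makespan at 31 days.
Longest path through Analyze: 15 days (earliest finish 15, latest finish 31).
So Analyze can slip 31 − 15 = 16 days.

16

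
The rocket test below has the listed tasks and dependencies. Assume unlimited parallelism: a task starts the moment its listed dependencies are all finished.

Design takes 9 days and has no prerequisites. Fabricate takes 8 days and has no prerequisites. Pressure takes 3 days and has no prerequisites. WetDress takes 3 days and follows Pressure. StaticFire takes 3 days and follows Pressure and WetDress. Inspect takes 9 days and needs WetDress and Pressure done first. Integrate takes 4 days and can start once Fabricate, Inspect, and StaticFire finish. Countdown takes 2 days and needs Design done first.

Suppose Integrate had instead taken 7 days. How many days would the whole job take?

Critical path before the change: Pressure→WetDress→Inspect→Integrate = 3+3+9+4 = 19 giving 19 days.
Integrate is on the critical path; changing it to 7 makes that path 22 days.
No other chain overtakes it, so the finish is 22 days.

22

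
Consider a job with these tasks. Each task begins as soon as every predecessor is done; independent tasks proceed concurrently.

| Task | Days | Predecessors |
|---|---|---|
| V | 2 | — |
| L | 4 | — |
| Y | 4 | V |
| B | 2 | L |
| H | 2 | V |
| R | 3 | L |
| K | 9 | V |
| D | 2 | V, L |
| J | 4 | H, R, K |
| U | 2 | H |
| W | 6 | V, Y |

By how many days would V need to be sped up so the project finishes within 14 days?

1

Current finish: 15 days; target: 14.
V is on every critical path, so each day cut from V cuts the finish by one (this holds down to a finish of 14).
Need 15 − 14 = 1 day off V → V becomes 1 day, finish becomes 14.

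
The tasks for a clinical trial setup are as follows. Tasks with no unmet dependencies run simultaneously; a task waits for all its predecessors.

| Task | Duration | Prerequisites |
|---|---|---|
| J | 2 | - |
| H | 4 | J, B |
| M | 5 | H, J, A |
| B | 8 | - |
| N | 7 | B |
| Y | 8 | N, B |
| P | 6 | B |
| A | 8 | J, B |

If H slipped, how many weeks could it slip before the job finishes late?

Critical path: B→N→Y = 8+7+8 = 23, so the finish is 23 weeks.
Longest path through H: 17 weeks (earliest finish 12, latest finish 18).
Slack of H = 14 − 8 = 6 weeks.

6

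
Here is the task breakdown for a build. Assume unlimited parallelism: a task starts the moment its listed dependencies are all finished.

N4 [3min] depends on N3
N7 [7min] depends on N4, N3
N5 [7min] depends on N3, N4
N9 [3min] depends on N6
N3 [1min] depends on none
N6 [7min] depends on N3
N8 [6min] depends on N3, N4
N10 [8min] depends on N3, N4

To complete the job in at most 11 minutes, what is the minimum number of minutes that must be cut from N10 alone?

Current finish: 12 minutes; target: 11.
N10 is on every critical path, so each minute cut from N10 cuts the finish by one (this holds down to a finish of 11).
Need 12 − 11 = 1 minute off N10 → N10 becomes 7 minutes, finish becomes 11.

1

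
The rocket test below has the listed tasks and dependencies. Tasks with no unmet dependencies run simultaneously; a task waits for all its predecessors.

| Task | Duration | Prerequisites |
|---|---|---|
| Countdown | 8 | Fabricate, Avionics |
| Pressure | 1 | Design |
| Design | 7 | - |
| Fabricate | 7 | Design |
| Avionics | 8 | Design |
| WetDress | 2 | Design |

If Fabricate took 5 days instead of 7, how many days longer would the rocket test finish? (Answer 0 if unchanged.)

Critical path before the change: Design→Avionics→Countdown = 7+8+8 = 23 giving 23 days.
The longest path through Fabricate is only 22 days, so Fabricate has float 1.
The critical path is still Design→Avionics→Countdown; finish is now 23 days.
Change in finish: 23 − 23 = +0 days.

0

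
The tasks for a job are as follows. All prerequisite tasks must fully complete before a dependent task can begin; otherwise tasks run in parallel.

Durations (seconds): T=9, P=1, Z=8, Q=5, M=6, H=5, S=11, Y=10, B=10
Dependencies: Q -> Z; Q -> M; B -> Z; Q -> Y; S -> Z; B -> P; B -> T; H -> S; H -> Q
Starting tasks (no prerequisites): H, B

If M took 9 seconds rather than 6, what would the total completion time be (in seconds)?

24

The binding path is H→S→Z = 5+11+8 = 24; finish at 24 seconds.
The longest path through M is only 16 seconds, so M has float 8.
The critical path is still H→S→Z; finish is now 24 seconds.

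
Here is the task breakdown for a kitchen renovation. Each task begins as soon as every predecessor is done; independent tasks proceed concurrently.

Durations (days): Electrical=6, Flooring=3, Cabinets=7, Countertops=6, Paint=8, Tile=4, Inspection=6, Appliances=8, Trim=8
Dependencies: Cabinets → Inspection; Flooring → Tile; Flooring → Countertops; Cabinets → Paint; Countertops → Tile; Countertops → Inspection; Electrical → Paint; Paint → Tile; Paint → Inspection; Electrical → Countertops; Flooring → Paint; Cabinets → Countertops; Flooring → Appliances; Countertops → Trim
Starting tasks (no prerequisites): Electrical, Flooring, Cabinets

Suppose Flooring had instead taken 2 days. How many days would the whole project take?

21

As given, the longest chain is Cabinets→Countertops→Trim = 7+6+8 = 21, so the finish is 21 days.
The longest path through Flooring is only 17 days, so Flooring has float 4.
The critical path is still Cabinets→Countertops→Trim; finish is now 21 days.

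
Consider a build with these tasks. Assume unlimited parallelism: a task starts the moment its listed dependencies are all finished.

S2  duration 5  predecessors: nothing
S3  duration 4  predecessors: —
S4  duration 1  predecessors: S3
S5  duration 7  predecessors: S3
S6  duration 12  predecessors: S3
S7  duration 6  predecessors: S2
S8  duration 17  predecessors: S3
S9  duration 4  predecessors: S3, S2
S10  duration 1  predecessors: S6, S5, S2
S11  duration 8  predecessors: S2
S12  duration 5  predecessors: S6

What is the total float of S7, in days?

10

The longest chain is S3→S6→S12 = 4+12+5 = 21; overall finish 21 days.
The longest chain containing S7 totals 11 days.
So S7 can slip 21 − 11 = 10 days.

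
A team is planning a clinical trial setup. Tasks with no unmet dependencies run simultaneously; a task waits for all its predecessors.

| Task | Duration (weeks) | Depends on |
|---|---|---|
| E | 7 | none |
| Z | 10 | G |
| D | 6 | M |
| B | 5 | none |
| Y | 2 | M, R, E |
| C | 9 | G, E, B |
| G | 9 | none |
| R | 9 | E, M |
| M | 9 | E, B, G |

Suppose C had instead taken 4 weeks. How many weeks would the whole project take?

As given, the longest chain is G→M→R→Y = 9+9+9+2 = 29, so the finish is 29 weeks.
C is off the critical path — its longest chain is 18 weeks, giving 11 of slack.
The critical path is still G→M→R→Y; finish is now 29 weeks.

29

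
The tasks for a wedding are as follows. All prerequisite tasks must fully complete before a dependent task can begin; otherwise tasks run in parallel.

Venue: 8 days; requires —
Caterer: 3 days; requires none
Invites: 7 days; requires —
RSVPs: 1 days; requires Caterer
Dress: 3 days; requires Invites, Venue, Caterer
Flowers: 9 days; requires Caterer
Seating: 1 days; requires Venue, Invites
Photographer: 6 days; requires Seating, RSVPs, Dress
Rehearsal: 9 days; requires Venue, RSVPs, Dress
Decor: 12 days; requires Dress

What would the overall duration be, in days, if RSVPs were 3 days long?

23

As given, the longest chain is Venue→Dress→Decor = 8+3+12 = 23, so the finish is 23 days.
RSVPs has 10 days of float (longest path through it is 13).
The critical path is still Venue→Dress→Decor; finish is now 23 days.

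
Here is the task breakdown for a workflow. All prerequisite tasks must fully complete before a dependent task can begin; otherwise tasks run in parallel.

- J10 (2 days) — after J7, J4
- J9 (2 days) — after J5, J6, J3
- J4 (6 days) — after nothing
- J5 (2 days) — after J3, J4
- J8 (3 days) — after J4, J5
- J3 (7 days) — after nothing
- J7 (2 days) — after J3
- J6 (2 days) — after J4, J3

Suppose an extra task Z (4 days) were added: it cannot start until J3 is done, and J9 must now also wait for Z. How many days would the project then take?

Originally the project takes 12 days.
With Z inserted, J9 now waits for max(J5, J6, J3, Z).
New critical path: J3→Z→J9 = 7+4+2 = 13 ⇒ 13 days.

13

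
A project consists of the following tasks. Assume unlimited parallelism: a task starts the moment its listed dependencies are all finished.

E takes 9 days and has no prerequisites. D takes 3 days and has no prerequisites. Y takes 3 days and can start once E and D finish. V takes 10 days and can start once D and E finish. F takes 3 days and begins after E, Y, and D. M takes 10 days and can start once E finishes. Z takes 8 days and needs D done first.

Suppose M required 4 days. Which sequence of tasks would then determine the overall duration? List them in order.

E, V

As given, the longest chain is E→M = 9+10 = 19, so the finish is 19 days.
Since M is critical, the -6 change carries straight to that chain (now 13 days).
The binding chain switches to E→V = 9+10 = 19; finish 19 days.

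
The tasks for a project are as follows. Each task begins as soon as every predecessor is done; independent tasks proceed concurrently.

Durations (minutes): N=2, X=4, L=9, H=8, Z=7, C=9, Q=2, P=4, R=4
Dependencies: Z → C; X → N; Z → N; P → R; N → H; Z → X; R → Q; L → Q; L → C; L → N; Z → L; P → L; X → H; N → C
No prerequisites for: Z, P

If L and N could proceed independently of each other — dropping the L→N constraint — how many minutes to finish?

Before: longest chain Z→L→N→C = 7+9+2+9 = 27, finish 27.
Without L→N, N's earliest start moves from 16 to 11.
The longest chain is now Z→L→C = 7+9+9 = 25, so the project takes 25 minutes.

25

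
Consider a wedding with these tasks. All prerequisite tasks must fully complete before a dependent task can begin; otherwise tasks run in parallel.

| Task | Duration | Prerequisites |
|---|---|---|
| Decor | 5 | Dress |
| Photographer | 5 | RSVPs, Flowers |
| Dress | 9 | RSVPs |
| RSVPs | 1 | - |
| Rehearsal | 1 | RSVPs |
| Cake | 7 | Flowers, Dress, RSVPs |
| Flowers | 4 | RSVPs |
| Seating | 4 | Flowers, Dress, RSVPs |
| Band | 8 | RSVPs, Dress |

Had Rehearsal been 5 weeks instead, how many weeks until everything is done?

Baseline: RSVPs→Dress→Band = 1+9+8 = 18 → 18 weeks.
The longest path through Rehearsal is only 2 weeks, so Rehearsal has float 16.
That remains the longest chain; total 18 weeks.

18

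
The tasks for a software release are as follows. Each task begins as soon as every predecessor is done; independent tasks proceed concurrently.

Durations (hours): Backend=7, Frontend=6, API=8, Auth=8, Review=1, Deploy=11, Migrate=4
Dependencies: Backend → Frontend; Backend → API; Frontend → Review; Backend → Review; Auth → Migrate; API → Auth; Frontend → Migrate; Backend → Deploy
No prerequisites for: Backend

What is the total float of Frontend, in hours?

Backend→API→Auth→Migrate = 7+8+8+4 = 27 sets the makespan at 27 hours.
Longest path through Frontend: 17 hours (earliest finish 13, latest finish 23).
Slack of Frontend = 17 − 7 = 10 hours.

10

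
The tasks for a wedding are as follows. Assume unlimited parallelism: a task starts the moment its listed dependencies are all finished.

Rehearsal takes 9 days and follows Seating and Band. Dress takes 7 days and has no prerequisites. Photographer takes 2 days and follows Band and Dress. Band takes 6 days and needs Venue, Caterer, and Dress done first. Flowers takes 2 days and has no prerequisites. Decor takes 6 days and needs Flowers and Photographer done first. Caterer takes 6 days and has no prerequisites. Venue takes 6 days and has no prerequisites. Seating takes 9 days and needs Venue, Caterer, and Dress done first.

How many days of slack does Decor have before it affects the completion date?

Critical path: Dress→Seating→Rehearsal = 7+9+9 = 25, so the finish is 25 days.
Decor finishes as early as 21 and must finish by 25.
Slack of Decor = 19 − 15 = 4 days.

4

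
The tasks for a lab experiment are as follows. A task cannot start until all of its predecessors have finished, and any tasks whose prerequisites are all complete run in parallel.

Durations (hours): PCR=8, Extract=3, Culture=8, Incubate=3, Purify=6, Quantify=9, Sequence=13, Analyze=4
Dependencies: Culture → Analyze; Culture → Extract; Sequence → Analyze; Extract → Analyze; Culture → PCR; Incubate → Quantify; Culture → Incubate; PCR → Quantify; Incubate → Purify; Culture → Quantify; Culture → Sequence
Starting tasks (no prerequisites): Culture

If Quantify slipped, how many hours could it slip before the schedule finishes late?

0

Culture→PCR→Quantify = 8+8+9 = 25 sets the makespan at 25 hours.
Quantify finishes as early as 25 and must finish by 25.
Slack of Quantify = 16 − 16 = 0 hours.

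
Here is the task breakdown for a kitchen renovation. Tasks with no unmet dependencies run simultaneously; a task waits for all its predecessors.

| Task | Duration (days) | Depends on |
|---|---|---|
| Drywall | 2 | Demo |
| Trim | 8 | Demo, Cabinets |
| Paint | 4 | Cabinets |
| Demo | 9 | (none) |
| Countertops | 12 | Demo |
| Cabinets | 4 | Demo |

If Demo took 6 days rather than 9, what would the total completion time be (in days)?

Critical path before the change: Demo→Cabinets→Trim = 9+4+8 = 21 giving 21 days.
Since Demo is critical, the -3 change carries straight to that chain (now 18 days).
The critical path is still Demo→Cabinets→Trim; finish is now 18 days.

18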